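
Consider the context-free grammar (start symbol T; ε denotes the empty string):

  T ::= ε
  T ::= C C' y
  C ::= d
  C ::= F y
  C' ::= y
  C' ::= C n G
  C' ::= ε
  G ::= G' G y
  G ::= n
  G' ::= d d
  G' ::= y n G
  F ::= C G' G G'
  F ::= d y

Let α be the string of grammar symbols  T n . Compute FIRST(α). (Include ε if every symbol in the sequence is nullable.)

{ d, n }

Add FIRST(T)\{ε} = { d }; T is nullable, continue.
n is a terminal; add {n} and stop.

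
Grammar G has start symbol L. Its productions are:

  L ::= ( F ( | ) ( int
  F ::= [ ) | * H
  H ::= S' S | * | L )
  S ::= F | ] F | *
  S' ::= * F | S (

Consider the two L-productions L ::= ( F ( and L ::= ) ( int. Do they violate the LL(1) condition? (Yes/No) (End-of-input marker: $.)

FIRST(( F () = { ( } and FIRST() ( int) = { ) }.
The FIRST sets are disjoint and neither alternative is nullable — no conflict.

No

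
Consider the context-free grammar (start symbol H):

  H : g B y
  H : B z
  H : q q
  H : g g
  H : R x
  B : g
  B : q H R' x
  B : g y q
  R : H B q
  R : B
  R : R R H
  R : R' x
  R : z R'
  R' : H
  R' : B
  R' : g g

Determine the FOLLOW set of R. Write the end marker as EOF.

In H : R x: add FIRST(x) = { x }.
In R : R R H: add FIRST(R H) = { g, q, z }.
In R : R R H: add FIRST(H) = { g, q, z }.
Union: FOLLOW(R) = { g, q, x, z }.

{ g, q, x, z }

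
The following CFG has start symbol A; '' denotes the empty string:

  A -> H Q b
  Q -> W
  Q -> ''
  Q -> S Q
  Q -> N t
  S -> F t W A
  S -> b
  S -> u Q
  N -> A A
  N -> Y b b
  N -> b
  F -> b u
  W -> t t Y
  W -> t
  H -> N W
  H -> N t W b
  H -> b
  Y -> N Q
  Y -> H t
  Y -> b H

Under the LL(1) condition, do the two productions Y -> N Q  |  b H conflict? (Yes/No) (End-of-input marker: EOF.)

FIRST(N Q) = { b } and FIRST(b H) = { b }.
Both contain b, so the two alternatives are not disjoint — LL(1) conflict.

Yes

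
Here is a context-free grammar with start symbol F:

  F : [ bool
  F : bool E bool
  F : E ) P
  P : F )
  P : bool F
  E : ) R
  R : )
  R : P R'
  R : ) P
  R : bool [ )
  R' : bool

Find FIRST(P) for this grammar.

From P : F ): add FIRST(F) = { ), [, bool }.
P : bool F contributes {bool}.
Union: FIRST(P) = { ), [, bool }.

{ ), [, bool }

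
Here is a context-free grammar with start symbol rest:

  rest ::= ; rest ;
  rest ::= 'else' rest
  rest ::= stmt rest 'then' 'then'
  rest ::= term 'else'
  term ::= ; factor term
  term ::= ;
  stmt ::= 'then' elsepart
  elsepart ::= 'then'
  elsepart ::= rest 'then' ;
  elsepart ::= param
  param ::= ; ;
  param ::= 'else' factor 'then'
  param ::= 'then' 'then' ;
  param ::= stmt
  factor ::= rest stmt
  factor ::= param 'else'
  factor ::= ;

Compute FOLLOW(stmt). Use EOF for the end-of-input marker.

In rest ::= stmt rest 'then' 'then': add FIRST(rest 'then' 'then') = { 'else', 'then', ; }.
In param ::= stmt: stmt is at the end, add FOLLOW(param) = { 'else', 'then', ; }.
In factor ::= rest stmt: stmt is at the end, add FOLLOW(factor) = { 'then', ; }.
Union: FOLLOW(stmt) = { 'else', 'then', ; }.

{ 'else', 'then', ; }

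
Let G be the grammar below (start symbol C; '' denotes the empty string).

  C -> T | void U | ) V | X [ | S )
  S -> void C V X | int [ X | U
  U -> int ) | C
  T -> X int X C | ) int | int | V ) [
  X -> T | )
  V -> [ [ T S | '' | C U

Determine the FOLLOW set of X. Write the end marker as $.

{ $, ), [, int, void }

In C -> X [: add FIRST([) = { [ }.
In S -> void C V X: X is at the end, add FOLLOW(S) = { $, ), [, int, void }.
In S -> int [ X: X is at the end, add FOLLOW(S) = { $, ), [, int, void }.
In T -> X int X C: add FIRST(int X C) = { int }.
In T -> X int X C: add FIRST(C) = { ), [, int, void }.
Union: FOLLOW(X) = { $, ), [, int, void }.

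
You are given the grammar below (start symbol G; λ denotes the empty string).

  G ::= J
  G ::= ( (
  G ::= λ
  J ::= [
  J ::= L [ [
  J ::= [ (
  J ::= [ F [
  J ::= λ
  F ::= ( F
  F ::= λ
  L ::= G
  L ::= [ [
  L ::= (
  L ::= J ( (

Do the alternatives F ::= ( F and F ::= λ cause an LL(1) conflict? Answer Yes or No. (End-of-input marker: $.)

FIRST(( F) = { ( } and FIRST(λ) = { λ }.
The second is nullable but FOLLOW(F) = { [ } is disjoint from FIRST of the first.

No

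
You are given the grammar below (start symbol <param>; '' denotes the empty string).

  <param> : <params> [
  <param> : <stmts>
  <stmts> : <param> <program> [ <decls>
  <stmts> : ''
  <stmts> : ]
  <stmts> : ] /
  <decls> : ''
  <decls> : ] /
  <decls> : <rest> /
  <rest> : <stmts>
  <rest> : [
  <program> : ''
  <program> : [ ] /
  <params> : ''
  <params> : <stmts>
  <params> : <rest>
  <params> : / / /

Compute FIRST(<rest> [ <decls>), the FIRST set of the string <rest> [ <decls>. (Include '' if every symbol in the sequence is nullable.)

{ /, [, ] }

Add FIRST(<rest>)\{''} = { /, [, ] }; <rest> is nullable, continue.
[ is a terminal; add {[} and stop.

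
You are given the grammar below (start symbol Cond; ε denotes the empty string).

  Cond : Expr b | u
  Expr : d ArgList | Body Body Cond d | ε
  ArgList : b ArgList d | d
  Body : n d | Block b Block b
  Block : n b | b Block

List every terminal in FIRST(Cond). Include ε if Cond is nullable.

From Cond : Expr b: Expr nullable, take FIRST(Expr) ∪ {b} = { b, d, n }.
Cond : u contributes {u}.
Union: FIRST(Cond) = { b, d, n, u }.

{ b, d, n, u }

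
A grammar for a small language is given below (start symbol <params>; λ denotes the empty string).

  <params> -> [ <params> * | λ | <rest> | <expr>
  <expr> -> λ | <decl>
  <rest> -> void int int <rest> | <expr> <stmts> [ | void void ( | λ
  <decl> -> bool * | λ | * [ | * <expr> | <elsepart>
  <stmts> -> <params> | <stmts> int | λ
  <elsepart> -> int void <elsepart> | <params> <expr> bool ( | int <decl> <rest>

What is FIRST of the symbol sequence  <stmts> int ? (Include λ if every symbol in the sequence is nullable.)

{ *, [, bool, int, void }

Add FIRST(<stmts>)\{λ} = { *, [, bool, int, void }; <stmts> is nullable, continue.
int is a terminal; add {int} and stop.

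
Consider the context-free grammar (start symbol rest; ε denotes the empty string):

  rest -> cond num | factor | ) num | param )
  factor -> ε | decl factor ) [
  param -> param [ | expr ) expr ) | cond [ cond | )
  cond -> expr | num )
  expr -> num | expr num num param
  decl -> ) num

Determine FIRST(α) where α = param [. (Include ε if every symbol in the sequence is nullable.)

{ ), num }

Add FIRST(param) = { ), num }; param is not nullable, stop.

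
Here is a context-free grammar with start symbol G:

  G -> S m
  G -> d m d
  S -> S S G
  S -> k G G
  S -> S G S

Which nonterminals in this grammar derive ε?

No nonterminal has an empty production or an RHS whose symbols are all nullable.

{ } (none)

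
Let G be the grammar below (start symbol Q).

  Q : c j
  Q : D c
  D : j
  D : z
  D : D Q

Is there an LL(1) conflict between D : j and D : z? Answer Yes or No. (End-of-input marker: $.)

FIRST(j) = { j } and FIRST(z) = { z }.
The FIRST sets are disjoint and neither alternative is nullable — no conflict.

No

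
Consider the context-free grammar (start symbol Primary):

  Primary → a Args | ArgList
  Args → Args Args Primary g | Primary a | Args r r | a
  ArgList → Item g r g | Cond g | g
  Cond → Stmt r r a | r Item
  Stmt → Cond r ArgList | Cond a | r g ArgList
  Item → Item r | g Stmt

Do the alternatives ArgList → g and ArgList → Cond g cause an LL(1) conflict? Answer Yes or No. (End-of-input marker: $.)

No

FIRST(g) = { g } and FIRST(Cond g) = { r }.
The FIRST sets are disjoint and neither alternative is nullable — no conflict.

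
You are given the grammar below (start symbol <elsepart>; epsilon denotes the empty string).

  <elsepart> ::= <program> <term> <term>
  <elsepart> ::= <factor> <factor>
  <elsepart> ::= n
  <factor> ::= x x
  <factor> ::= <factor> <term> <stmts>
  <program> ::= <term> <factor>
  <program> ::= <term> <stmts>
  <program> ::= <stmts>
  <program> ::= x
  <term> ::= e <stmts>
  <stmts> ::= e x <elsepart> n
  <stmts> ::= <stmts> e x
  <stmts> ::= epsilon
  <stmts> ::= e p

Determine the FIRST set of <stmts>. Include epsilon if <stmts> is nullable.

<stmts> ::= e x <elsepart> n contributes {e}.
From <stmts> ::= <stmts> e x: <stmts> nullable, take FIRST(<stmts>) ∪ {e} = { e }.
<stmts> ::= epsilon contributes epsilon.
<stmts> ::= e p contributes {e}.
Union: FIRST(<stmts>) = { e, epsilon }.

{ e, epsilon }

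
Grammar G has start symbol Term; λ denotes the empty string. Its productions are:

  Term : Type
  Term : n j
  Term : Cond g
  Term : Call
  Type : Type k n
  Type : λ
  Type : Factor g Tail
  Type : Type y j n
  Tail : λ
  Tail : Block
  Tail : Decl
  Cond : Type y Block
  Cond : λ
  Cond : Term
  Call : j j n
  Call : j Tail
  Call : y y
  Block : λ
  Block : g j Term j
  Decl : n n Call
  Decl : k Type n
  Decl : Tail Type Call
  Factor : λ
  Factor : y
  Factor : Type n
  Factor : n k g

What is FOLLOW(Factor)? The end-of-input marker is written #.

In Type : Factor g Tail: add FIRST(g Tail) = { g }.
Union: FOLLOW(Factor) = { g }.

{ g }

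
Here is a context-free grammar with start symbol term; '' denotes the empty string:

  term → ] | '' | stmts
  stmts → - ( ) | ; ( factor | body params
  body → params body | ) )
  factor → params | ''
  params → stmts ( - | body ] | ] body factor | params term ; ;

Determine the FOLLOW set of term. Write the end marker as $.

term is the start symbol, so $ ∈ FOLLOW(term).
In params → params term ; ;: add FIRST(; ;) = { ; }.
Union: FOLLOW(term) = { $, ; }.

{ $, ; }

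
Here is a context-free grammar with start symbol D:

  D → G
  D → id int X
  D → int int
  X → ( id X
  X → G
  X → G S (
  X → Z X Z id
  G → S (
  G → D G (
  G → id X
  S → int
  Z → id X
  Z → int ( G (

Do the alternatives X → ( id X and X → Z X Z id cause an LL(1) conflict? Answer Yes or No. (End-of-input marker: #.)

No

FIRST(( id X) = { ( } and FIRST(Z X Z id) = { id, int }.
The FIRST sets are disjoint and neither alternative is nullable — no conflict.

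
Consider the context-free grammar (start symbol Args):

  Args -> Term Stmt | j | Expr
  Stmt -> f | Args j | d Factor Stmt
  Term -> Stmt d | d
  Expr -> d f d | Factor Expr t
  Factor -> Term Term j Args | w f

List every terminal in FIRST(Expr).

Expr -> d f d contributes {d}.
From Expr -> Factor Expr t: add FIRST(Factor) = { d, f, j, w }.
Union: FIRST(Expr) = { d, f, j, w }.

{ d, f, j, w }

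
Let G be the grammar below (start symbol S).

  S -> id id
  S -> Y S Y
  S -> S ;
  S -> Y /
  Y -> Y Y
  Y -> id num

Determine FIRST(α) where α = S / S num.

{ id }

Add FIRST(S) = { id }; S is not nullable, stop.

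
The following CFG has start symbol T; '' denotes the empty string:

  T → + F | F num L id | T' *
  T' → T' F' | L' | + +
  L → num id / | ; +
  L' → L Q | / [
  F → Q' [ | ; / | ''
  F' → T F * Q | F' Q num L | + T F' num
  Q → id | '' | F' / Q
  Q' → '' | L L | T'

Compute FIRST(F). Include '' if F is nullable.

From F → Q' [: Q' nullable, take FIRST(Q') ∪ {[} = { +, /, ;, [, num }.
F → ; / contributes {;}.
F → '' contributes ''.
Union: FIRST(F) = { +, /, ;, [, num, '' }.

{ +, /, ;, [, num, '' }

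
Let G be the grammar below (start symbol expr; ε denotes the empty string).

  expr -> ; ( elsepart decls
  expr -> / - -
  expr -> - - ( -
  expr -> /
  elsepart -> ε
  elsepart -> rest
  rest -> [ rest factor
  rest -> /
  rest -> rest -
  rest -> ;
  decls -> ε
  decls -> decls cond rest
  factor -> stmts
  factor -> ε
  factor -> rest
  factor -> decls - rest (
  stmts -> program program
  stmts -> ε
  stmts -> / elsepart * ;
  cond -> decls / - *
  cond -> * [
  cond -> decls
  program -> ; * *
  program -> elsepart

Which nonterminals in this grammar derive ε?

Directly nullable (have an ε-production): elsepart, decls, factor, stmts.
cond -> decls with every symbol nullable, so cond is nullable.
program -> elsepart with every symbol nullable, so program is nullable.
No other nonterminal has a production whose RHS symbols are all nullable.

{ cond, decls, elsepart, factor, program, stmts }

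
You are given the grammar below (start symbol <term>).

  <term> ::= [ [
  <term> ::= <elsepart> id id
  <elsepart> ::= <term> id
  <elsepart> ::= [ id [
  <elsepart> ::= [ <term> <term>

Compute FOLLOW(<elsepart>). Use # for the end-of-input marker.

{ id }

In <term> ::= <elsepart> id id: add FIRST(id id) = { id }.
Union: FOLLOW(<elsepart>) = { id }.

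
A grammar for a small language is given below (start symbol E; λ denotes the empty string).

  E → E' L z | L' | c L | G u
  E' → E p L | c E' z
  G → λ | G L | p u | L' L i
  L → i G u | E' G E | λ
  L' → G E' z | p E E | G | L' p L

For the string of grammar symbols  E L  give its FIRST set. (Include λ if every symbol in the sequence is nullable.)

{ c, i, p, u, λ }

Add FIRST(E)\{λ} = { c, i, p, u }; E is nullable, continue.
Add FIRST(L)\{λ} = { c, i, p, u }; L is nullable, continue.
Every symbol is nullable, so include λ.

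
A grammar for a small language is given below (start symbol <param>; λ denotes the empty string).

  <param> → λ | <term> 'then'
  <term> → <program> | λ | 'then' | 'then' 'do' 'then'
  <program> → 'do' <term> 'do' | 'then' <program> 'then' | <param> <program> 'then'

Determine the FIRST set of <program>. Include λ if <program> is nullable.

<program> → 'do' <term> 'do' contributes {'do'}.
<program> → 'then' <program> 'then' contributes {'then'}.
From <program> → <param> <program> 'then': <param> nullable, take FIRST(<param>) ∪ FIRST(<program>) = { 'do', 'then' }.
Union: FIRST(<program>) = { 'do', 'then' }.

{ 'do', 'then' }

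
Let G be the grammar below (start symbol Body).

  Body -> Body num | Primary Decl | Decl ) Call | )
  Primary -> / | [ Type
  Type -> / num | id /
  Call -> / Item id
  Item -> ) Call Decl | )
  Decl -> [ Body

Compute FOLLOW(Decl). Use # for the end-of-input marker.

In Body -> Primary Decl: Decl is at the end, add FOLLOW(Body) = { #, ), id, num }.
In Body -> Decl ) Call: add FIRST() Call) = { ) }.
In Item -> ) Call Decl: Decl is at the end, add FOLLOW(Item) = { id }.
Union: FOLLOW(Decl) = { #, ), id, num }.

{ #, ), id, num }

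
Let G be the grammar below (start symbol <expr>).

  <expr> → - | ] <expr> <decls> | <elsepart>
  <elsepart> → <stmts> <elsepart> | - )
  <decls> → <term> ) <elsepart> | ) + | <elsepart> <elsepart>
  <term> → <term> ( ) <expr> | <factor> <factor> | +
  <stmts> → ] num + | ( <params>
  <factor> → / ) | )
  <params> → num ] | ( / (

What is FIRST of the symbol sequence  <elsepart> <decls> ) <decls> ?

Add FIRST(<elsepart>) = { (, -, ] }; <elsepart> is not nullable, stop.

{ (, -, ] }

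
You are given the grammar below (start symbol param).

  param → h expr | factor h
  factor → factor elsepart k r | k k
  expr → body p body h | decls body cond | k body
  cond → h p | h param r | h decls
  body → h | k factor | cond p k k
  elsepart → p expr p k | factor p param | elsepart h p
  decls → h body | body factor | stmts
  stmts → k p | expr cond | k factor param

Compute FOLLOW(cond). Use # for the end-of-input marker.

In expr → decls body cond: cond is at the end, add FOLLOW(expr) = { #, h, k, p, r }.
In body → cond p k k: add FIRST(p k k) = { p }.
In stmts → expr cond: cond is at the end, add FOLLOW(stmts) = { #, h, k, p, r }.
Union: FOLLOW(cond) = { #, h, k, p, r }.

{ #, h, k, p, r }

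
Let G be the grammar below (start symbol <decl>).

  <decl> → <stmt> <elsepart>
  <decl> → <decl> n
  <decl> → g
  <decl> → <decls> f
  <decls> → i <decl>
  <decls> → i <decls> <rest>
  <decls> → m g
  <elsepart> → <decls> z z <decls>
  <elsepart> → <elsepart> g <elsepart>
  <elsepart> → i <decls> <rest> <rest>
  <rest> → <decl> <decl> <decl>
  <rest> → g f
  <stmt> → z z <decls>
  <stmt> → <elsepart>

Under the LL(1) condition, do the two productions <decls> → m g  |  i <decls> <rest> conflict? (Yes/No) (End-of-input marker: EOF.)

No

FIRST(m g) = { m } and FIRST(i <decls> <rest>) = { i }.
The FIRST sets are disjoint and neither alternative is nullable — no conflict.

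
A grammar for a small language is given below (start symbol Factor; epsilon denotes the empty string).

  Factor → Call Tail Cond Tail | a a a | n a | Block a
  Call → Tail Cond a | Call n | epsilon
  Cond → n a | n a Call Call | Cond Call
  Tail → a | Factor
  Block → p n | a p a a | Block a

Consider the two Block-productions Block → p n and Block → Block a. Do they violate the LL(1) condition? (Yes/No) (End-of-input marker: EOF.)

Yes

FIRST(p n) = { p } and FIRST(Block a) = { a, p }.
Both contain p, so the two alternatives are not disjoint — LL(1) conflict.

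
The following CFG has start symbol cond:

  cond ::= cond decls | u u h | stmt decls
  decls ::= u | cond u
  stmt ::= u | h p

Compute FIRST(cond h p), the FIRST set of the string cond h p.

{ h, u }

Add FIRST(cond) = { h, u }; cond is not nullable, stop.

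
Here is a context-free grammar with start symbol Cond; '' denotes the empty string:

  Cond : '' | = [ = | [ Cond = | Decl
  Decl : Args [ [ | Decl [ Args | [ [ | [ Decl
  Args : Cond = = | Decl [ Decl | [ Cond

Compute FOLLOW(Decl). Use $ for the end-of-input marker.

{ $, =, [ }

In Cond : Decl: Decl is at the end, add FOLLOW(Cond) = { $, =, [ }.
In Decl : Decl [ Args: add FIRST([ Args) = { [ }.
In Decl : [ Decl: Decl is at the end, add FOLLOW(Decl) = { $, =, [ }.
In Args : Decl [ Decl: add FIRST([ Decl) = { [ }.
In Args : Decl [ Decl: Decl is at the end, add FOLLOW(Args) = { $, =, [ }.
Union: FOLLOW(Decl) = { $, =, [ }.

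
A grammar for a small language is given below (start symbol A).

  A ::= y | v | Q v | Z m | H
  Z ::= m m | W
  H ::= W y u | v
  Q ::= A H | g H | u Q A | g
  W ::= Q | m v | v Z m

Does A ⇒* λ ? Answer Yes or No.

No nonterminal in this grammar is nullable.
No production of A has an RHS whose symbols are all nullable, so A is not nullable.

No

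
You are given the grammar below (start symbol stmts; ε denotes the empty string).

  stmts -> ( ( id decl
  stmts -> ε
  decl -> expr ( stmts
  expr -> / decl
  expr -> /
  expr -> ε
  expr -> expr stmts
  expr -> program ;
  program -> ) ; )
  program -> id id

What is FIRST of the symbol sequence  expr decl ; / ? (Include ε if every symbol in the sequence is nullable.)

{ (, ), /, id }

Add FIRST(expr)\{ε} = { (, ), /, id }; expr is nullable, continue.
Add FIRST(decl) = { (, ), /, id }; decl is not nullable, stop.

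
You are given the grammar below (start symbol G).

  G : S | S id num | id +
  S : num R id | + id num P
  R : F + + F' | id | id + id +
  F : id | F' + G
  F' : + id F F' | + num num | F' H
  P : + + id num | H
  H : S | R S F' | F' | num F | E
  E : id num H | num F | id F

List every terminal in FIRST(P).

{ +, id, num }

P : + + id num contributes {+}.
From P : H: add FIRST(H) = { +, id, num }.
Union: FIRST(P) = { +, id, num }.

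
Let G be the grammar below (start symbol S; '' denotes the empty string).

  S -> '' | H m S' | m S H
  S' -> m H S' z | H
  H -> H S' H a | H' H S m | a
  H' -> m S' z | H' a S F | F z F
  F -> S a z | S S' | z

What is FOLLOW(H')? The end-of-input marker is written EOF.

In H -> H' H S m: add FIRST(H S m) = { a, m, z }.
In H' -> H' a S F: add FIRST(a S F) = { a }.
Union: FOLLOW(H') = { a, m, z }.

{ a, m, z }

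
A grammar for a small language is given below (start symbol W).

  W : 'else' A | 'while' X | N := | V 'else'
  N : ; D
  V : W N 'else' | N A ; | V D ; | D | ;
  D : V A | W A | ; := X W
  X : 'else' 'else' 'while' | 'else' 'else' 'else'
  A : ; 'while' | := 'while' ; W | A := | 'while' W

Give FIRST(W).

W : 'else' A contributes {'else'}.
W : 'while' X contributes {'while'}.
From W : N :=: add FIRST(N) = { ; }.
From W : V 'else': add FIRST(V) = { 'else', 'while', ; }.
Union: FIRST(W) = { 'else', 'while', ; }.

{ 'else', 'while', ; }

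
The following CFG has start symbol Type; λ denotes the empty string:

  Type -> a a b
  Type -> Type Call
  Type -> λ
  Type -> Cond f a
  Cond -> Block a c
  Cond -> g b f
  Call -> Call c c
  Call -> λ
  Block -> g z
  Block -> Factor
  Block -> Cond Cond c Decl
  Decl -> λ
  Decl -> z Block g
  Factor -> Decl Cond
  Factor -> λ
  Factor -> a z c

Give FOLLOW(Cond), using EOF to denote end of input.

In Type -> Cond f a: add FIRST(f a) = { f }.
In Block -> Cond Cond c Decl: add FIRST(Cond c Decl) = { a, g, z }.
In Block -> Cond Cond c Decl: add FIRST(c Decl) = { c }.
In Factor -> Decl Cond: Cond is at the end, add FOLLOW(Factor) = { a, g }.
Union: FOLLOW(Cond) = { a, c, f, g, z }.

{ a, c, f, g, z }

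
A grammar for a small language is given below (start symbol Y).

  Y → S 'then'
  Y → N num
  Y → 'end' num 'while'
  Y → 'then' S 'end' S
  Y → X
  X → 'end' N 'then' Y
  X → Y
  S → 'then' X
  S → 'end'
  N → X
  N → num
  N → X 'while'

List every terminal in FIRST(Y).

{ 'end', 'then', num }

From Y → S 'then': add FIRST(S) = { 'end', 'then' }.
From Y → N num: add FIRST(N) = { 'end', 'then', num }.
Y → 'end' num 'while' contributes {'end'}.
Y → 'then' S 'end' S contributes {'then'}.
From Y → X: add FIRST(X) = { 'end', 'then', num }.
Union: FIRST(Y) = { 'end', 'then', num }.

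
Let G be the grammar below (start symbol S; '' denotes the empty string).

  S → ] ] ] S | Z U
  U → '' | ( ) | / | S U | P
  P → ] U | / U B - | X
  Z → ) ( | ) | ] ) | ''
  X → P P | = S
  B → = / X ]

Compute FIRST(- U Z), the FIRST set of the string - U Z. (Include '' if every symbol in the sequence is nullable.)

- is a terminal; add {-} and stop.

{ - }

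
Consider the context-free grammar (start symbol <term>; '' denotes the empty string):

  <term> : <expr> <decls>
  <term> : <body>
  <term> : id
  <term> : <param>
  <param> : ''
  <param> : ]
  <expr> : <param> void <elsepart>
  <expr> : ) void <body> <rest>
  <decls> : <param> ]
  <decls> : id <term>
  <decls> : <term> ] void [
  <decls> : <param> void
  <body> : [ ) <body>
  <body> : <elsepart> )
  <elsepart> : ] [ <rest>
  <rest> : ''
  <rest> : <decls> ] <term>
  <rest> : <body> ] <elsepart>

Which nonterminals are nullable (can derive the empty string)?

Directly nullable (have an ''-production): <param>, <rest>.
<term> : <param> with every symbol nullable, so <term> is nullable.
No other nonterminal has a production whose RHS symbols are all nullable.

{ <param>, <rest>, <term> }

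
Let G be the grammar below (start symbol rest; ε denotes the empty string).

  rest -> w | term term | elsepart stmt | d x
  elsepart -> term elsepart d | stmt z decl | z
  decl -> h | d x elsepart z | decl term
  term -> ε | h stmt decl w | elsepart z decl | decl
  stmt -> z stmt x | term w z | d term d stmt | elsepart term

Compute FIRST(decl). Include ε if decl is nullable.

{ d, h }

decl -> h contributes {h}.
decl -> d x elsepart z contributes {d}.
From decl -> decl term: add FIRST(decl) = { d, h }.
Union: FIRST(decl) = { d, h }.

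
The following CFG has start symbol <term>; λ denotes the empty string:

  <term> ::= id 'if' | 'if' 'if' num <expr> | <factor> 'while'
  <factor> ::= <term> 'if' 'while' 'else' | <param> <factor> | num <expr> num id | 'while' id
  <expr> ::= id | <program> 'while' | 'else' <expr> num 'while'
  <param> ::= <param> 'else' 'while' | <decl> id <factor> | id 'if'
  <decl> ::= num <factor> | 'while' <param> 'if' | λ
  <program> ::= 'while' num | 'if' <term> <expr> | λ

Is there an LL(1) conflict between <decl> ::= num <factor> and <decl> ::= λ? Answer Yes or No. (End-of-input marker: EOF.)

FIRST(num <factor>) = { num } and FIRST(λ) = { λ }.
The second is nullable but FOLLOW(<decl>) = { id } is disjoint from FIRST of the first.

No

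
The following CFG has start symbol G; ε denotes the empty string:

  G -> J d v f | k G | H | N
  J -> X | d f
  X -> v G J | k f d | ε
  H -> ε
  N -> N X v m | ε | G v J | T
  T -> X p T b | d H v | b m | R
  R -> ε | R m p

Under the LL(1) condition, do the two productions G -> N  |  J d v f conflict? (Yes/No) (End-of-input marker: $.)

FIRST(N) = { b, d, k, m, p, v, ε } and FIRST(J d v f) = { d, k, v }.
Both contain d, so the two alternatives are not disjoint — LL(1) conflict.

Yes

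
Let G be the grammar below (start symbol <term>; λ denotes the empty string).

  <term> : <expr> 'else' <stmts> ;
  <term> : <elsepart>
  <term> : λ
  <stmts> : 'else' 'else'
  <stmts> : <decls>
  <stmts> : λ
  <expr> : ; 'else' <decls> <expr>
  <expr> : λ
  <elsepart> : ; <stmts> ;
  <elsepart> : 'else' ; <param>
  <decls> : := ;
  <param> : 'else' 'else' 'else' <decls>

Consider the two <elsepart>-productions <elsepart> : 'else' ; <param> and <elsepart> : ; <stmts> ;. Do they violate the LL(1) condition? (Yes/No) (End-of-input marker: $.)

FIRST('else' ; <param>) = { 'else' } and FIRST(; <stmts> ;) = { ; }.
The FIRST sets are disjoint and neither alternative is nullable — no conflict.

No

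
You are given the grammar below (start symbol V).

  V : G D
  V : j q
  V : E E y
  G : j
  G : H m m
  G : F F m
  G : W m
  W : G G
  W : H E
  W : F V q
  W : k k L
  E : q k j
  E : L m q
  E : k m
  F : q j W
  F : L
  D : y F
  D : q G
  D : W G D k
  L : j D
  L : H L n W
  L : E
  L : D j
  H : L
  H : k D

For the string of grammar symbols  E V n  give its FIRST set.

{ j, k, q, y }

Add FIRST(E) = { j, k, q, y }; E is not nullable, stop.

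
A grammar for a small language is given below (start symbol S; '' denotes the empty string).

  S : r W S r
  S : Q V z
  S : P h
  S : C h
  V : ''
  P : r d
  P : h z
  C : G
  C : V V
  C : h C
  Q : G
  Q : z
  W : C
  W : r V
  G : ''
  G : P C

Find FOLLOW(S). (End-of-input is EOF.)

{ EOF, r }

S is the start symbol, so EOF ∈ FOLLOW(S).
In S : r W S r: add FIRST(r) = { r }.
Union: FOLLOW(S) = { EOF, r }.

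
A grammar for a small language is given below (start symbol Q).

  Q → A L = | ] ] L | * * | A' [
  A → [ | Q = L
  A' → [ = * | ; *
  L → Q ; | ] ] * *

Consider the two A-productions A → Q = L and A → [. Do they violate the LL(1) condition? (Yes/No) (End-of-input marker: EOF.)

Yes

FIRST(Q = L) = { *, ;, [, ] } and FIRST([) = { [ }.
Both contain [, so the two alternatives are not disjoint — LL(1) conflict.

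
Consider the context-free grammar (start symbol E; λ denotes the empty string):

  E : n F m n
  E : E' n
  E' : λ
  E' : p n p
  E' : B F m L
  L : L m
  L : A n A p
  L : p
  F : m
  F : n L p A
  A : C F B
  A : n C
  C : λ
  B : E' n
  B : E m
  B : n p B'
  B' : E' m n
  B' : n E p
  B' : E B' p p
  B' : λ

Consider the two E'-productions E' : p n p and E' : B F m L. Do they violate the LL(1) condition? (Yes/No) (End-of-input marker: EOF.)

Yes

FIRST(p n p) = { p } and FIRST(B F m L) = { n, p }.
Both contain p, so the two alternatives are not disjoint — LL(1) conflict.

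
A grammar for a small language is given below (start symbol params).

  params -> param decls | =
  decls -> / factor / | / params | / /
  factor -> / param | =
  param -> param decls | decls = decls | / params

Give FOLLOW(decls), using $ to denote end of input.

In params -> param decls: decls is at the end, add FOLLOW(params) = { $, /, = }.
In param -> param decls: decls is at the end, add FOLLOW(param) = { / }.
In param -> decls = decls: add FIRST(= decls) = { = }.
In param -> decls = decls: decls is at the end, add FOLLOW(param) = { / }.
Union: FOLLOW(decls) = { $, /, = }.

{ $, /, = }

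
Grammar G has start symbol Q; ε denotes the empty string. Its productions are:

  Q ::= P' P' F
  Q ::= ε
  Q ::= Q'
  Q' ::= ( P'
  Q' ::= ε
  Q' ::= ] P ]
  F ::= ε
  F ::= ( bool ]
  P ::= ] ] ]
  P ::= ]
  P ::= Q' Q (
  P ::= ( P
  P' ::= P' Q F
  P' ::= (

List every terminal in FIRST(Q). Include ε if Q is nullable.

{ (, ], ε }

From Q ::= P' P' F: add FIRST(P') = { ( }.
Q ::= ε contributes ε.
From Q ::= Q': add FIRST(Q') = { (, ], ε } (including ε since Q' is nullable).
Union: FIRST(Q) = { (, ], ε }.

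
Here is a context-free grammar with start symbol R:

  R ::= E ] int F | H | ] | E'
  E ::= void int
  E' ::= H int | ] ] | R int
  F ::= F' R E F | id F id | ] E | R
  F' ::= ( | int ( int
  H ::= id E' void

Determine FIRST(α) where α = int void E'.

{ int }

int is a terminal; add {int} and stop.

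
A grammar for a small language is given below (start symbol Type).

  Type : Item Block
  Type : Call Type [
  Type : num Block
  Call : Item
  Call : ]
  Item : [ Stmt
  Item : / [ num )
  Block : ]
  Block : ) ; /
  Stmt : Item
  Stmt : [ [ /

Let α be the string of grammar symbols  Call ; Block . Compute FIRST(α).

Add FIRST(Call) = { /, [, ] }; Call is not nullable, stop.

{ /, [, ] }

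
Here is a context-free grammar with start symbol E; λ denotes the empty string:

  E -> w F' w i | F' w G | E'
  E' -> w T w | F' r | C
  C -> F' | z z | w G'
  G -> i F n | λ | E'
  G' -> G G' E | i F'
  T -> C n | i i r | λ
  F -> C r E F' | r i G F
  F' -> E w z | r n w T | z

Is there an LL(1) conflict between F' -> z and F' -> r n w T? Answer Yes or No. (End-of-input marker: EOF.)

No

FIRST(z) = { z } and FIRST(r n w T) = { r }.
The FIRST sets are disjoint and neither alternative is nullable — no conflict.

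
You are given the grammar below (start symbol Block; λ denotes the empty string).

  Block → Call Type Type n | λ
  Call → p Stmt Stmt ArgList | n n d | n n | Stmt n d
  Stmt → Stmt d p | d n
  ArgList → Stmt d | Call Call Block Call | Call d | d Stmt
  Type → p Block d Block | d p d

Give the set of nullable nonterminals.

Directly nullable (have an λ-production): Block.
No other nonterminal has a production whose RHS symbols are all nullable.

{ Block }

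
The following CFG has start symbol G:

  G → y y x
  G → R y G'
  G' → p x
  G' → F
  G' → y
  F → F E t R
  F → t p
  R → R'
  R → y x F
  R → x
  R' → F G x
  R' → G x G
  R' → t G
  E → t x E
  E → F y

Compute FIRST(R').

From R' → F G x: add FIRST(F) = { t }.
From R' → G x G: add FIRST(G) = { t, x, y }.
R' → t G contributes {t}.
Union: FIRST(R') = { t, x, y }.

{ t, x, y }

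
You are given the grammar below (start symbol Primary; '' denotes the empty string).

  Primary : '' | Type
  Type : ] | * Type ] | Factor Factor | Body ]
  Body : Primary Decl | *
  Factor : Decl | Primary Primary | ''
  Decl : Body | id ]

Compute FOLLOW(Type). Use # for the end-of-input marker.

{ #, *, ], id }

In Primary : Type: Type is at the end, add FOLLOW(Primary) = { #, *, ], id }.
In Type : * Type ]: add FIRST(]) = { ] }.
Union: FOLLOW(Type) = { #, *, ], id }.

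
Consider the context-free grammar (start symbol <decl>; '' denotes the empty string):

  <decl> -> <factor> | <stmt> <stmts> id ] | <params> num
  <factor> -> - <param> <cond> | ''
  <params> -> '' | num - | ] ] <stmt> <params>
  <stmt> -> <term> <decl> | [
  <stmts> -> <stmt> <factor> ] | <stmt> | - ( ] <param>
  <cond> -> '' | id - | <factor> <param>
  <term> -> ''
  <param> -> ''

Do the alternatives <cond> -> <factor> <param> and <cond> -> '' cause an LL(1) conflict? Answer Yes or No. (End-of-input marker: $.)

FIRST(<factor> <param>) = { -, '' } and FIRST('') = { '' }.
Both alternatives are nullable, violating the LL(1) condition.

Yes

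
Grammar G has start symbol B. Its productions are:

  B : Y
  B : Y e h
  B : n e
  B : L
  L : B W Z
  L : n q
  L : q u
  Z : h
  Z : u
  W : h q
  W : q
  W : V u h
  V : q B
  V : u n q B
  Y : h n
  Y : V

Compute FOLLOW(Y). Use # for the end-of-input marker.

In B : Y: Y is at the end, add FOLLOW(B) = { #, e, h, q, u }.
In B : Y e h: add FIRST(e h) = { e }.
Union: FOLLOW(Y) = { #, e, h, q, u }.

{ #, e, h, q, u }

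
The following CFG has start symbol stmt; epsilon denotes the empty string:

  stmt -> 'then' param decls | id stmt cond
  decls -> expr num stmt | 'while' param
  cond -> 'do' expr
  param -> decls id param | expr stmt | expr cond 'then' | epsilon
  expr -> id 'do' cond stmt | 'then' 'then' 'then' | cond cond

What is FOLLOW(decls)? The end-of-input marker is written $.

In stmt -> 'then' param decls: decls is at the end, add FOLLOW(stmt) = { $, 'do', 'then', 'while', id, num }.
In param -> decls id param: add FIRST(id param) = { id }.
Union: FOLLOW(decls) = { $, 'do', 'then', 'while', id, num }.

{ $, 'do', 'then', 'while', id, num }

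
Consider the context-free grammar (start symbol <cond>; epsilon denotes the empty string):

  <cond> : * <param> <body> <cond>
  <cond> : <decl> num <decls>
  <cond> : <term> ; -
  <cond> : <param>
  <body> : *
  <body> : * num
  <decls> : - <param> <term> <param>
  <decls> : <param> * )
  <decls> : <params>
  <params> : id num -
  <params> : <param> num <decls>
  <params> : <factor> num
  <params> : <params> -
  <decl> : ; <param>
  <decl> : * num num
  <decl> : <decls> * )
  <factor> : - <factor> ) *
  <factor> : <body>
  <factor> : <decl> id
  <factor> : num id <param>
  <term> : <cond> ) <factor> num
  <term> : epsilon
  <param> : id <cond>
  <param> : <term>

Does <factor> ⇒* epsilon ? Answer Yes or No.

Nullable nonterminals: <cond>, <param>, <term>.
No production of <factor> has an RHS whose symbols are all nullable, so <factor> is not nullable.

No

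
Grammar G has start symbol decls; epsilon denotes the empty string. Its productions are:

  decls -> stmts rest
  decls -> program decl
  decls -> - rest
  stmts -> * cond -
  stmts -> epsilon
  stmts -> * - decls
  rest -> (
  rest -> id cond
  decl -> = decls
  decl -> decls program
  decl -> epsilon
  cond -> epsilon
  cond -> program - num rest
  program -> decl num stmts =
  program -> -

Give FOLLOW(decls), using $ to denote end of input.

decls is the start symbol, so $ ∈ FOLLOW(decls).
In stmts -> * - decls: decls is at the end, add FOLLOW(stmts) = { (, =, id }.
In decl -> = decls: decls is at the end, add FOLLOW(decl) = { $, (, *, -, =, id, num }.
In decl -> decls program: add FIRST(program) = { (, *, -, =, id, num }.
Union: FOLLOW(decls) = { $, (, *, -, =, id, num }.

{ $, (, *, -, =, id, num }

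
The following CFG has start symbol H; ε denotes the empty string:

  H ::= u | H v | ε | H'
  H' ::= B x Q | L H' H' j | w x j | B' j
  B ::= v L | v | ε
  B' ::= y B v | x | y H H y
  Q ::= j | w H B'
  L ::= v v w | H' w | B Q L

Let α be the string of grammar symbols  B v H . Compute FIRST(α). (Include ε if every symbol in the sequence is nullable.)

Add FIRST(B)\{ε} = { v }; B is nullable, continue.
v is a terminal; add {v} and stop.

{ v }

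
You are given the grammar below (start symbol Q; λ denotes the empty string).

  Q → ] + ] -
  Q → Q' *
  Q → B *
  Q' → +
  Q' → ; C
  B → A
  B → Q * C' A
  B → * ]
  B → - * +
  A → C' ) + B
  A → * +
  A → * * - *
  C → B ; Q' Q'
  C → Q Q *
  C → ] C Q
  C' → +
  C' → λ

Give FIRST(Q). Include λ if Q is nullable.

Q → ] + ] - contributes {]}.
From Q → Q' *: add FIRST(Q') = { +, ; }.
From Q → B *: add FIRST(B) = { ), *, +, -, ;, ] }.
Union: FIRST(Q) = { ), *, +, -, ;, ] }.

{ ), *, +, -, ;, ] }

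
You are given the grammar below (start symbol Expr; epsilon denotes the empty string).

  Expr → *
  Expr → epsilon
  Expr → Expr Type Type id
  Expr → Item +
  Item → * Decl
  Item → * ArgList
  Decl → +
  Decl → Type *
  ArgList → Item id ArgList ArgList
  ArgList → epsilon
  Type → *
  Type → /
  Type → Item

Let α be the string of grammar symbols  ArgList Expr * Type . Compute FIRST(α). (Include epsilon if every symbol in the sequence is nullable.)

{ *, / }

Add FIRST(ArgList)\{epsilon} = { * }; ArgList is nullable, continue.
Add FIRST(Expr)\{epsilon} = { *, / }; Expr is nullable, continue.
* is a terminal; add {*} and stop.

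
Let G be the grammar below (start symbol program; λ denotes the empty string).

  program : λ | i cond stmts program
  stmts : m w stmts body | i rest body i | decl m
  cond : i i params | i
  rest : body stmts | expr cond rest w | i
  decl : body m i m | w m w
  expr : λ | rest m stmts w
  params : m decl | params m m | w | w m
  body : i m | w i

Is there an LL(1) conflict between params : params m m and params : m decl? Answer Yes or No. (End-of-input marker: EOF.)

FIRST(params m m) = { m, w } and FIRST(m decl) = { m }.
Both contain m, so the two alternatives are not disjoint — LL(1) conflict.

Yes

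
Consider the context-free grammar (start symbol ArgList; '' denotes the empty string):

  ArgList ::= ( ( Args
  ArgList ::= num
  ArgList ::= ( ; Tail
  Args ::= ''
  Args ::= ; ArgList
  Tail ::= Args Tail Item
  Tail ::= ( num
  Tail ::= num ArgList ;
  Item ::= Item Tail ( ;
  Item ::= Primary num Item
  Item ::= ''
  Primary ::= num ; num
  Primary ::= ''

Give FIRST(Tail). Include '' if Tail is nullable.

From Tail ::= Args Tail Item: Args nullable, take FIRST(Args) ∪ FIRST(Tail) = { (, ;, num }.
Tail ::= ( num contributes {(}.
Tail ::= num ArgList ; contributes {num}.
Union: FIRST(Tail) = { (, ;, num }.

{ (, ;, num }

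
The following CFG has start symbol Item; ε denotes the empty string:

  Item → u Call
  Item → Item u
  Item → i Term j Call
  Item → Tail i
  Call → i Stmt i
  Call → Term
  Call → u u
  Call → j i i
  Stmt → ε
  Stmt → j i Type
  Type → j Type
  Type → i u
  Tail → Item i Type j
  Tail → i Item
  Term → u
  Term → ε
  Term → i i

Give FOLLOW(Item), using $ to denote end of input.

Item is the start symbol, so $ ∈ FOLLOW(Item).
In Item → Item u: add FIRST(u) = { u }.
In Tail → Item i Type j: add FIRST(i Type j) = { i }.
In Tail → i Item: Item is at the end, add FOLLOW(Tail) = { i }.
Union: FOLLOW(Item) = { $, i, u }.

{ $, i, u }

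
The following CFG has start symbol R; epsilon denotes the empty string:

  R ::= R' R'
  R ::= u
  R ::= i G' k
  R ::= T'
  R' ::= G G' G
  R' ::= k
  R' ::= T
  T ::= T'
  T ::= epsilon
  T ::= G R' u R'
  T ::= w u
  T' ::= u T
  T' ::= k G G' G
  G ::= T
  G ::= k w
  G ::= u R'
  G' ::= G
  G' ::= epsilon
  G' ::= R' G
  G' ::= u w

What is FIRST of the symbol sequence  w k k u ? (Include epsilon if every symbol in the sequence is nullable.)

{ w }

w is a terminal; add {w} and stop.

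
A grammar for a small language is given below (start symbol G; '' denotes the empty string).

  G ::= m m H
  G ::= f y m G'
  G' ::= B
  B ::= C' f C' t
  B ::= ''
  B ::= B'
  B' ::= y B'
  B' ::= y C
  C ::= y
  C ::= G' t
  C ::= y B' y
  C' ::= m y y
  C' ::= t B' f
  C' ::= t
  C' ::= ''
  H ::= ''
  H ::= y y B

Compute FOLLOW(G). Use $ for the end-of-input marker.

G is the start symbol, so $ ∈ FOLLOW(G).
Union: FOLLOW(G) = { $ }.

{ $ }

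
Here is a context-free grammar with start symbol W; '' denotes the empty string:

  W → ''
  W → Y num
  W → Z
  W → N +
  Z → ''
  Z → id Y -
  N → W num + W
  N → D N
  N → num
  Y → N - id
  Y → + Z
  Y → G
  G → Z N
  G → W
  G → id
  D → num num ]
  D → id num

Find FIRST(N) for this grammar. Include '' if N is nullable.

From N → W num + W: W nullable, take FIRST(W) ∪ {num} = { +, id, num }.
From N → D N: add FIRST(D) = { id, num }.
N → num contributes {num}.
Union: FIRST(N) = { +, id, num }.

{ +, id, num }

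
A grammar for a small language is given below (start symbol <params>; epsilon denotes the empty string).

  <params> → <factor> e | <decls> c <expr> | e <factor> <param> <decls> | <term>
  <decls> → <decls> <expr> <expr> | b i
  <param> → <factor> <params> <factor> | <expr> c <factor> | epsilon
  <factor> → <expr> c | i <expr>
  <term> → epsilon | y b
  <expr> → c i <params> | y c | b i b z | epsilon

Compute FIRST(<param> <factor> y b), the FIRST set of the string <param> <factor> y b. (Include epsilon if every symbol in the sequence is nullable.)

Add FIRST(<param>)\{epsilon} = { b, c, i, y }; <param> is nullable, continue.
Add FIRST(<factor>) = { b, c, i, y }; <factor> is not nullable, stop.

{ b, c, i, y }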